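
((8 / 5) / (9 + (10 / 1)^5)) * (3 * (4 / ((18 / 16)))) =256 / 1500135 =0.00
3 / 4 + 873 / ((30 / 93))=54141 / 20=2707.05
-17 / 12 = -1.42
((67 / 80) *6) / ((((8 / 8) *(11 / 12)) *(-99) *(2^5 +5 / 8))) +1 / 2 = 157369 / 315810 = 0.50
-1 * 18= -18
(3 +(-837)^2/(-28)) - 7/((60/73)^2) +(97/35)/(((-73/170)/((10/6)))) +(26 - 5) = -46022082733/1839600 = -25017.44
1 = 1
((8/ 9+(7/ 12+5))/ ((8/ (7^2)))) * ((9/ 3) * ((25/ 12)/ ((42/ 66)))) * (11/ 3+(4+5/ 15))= 3114.76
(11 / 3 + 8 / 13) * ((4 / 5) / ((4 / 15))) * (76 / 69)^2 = 964592 / 61893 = 15.58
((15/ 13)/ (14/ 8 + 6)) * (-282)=-16920/ 403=-41.99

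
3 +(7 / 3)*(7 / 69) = 670 / 207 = 3.24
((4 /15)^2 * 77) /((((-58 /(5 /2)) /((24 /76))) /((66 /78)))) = -6776 /107445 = -0.06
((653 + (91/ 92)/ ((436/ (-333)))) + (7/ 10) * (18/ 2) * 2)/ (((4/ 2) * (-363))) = -133341221/ 145606560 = -0.92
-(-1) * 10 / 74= 5 / 37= 0.14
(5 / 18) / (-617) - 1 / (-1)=11101 / 11106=1.00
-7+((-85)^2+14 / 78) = 7218.18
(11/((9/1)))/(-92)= -11/828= -0.01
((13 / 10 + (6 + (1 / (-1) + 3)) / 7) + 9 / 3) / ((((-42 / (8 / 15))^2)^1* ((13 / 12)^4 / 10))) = 1560576 / 244910575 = 0.01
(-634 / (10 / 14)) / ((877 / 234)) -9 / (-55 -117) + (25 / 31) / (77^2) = -32823019587541 / 138624881780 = -236.78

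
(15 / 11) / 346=15 / 3806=0.00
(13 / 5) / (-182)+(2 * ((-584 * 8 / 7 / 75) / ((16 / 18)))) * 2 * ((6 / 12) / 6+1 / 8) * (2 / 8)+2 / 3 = -43 / 30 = -1.43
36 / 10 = 18 / 5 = 3.60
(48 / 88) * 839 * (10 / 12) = 4195 / 11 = 381.36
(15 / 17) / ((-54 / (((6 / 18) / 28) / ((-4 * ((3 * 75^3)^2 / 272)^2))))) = 136 / 96986654627323150634765625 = 0.00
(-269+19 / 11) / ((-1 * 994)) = 210 / 781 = 0.27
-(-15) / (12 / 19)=95 / 4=23.75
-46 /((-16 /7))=20.12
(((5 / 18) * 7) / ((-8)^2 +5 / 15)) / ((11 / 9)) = 105 / 4246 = 0.02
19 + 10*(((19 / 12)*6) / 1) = 114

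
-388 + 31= -357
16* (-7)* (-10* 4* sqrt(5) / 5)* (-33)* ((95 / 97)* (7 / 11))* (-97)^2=-387710574.42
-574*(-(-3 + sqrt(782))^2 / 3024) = 32431 / 216- 41*sqrt(782) / 36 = 118.30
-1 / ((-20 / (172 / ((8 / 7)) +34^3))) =1972.72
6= 6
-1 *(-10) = 10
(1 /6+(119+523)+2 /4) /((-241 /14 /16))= -1792 /3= -597.33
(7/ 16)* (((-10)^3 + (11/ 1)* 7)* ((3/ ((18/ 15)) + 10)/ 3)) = -161525/ 96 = -1682.55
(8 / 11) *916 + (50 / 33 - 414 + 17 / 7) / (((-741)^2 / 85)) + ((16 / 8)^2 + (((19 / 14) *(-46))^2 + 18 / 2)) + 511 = 4516959035396 / 887863977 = 5087.44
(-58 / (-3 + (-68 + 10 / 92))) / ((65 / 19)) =50692 / 211965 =0.24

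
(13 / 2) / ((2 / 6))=39 / 2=19.50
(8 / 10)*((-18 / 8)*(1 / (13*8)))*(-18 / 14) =81 / 3640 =0.02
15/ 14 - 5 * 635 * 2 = -88885/ 14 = -6348.93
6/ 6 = 1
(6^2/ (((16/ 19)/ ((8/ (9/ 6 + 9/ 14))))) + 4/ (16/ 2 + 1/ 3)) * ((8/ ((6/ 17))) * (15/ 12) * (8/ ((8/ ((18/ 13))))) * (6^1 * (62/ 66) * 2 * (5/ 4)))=12654324/ 143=88491.78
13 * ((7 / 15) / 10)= 91 / 150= 0.61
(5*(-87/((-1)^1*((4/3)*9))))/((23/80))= 2900/23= 126.09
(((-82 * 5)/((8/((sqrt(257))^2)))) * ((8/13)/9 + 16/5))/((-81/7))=35256802/9477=3720.25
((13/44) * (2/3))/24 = 13/1584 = 0.01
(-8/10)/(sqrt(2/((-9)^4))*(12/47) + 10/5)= -3220722/8051765 + 5076*sqrt(2)/8051765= -0.40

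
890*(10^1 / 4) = 2225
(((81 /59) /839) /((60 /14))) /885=63 /146027950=0.00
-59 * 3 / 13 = -177 / 13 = -13.62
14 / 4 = 3.50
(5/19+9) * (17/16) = 187/19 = 9.84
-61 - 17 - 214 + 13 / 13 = -291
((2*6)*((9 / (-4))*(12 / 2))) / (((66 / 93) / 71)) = -178281 / 11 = -16207.36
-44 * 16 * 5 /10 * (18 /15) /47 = -8.99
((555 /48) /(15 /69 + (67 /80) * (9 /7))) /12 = 148925 /200028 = 0.74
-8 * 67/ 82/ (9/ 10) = -2680/ 369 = -7.26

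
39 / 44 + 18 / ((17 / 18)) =14919 / 748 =19.95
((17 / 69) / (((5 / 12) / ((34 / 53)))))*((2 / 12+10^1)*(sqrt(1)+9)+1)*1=38.94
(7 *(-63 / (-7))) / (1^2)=63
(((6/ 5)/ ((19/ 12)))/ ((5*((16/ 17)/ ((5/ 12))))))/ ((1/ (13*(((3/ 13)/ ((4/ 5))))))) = 153/ 608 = 0.25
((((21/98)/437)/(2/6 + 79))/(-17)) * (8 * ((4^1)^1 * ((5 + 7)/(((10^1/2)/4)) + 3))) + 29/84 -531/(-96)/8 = 3518656781/3394755840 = 1.04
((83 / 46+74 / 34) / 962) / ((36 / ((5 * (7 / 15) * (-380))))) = -2070145 / 20311668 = -0.10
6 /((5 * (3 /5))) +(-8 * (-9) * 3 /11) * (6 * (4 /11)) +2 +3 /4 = 47.59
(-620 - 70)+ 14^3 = 2054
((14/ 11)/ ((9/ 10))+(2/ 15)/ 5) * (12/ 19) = 14264/ 15675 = 0.91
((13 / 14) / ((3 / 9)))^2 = 1521 / 196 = 7.76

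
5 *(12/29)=2.07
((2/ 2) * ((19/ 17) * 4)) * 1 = 76/ 17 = 4.47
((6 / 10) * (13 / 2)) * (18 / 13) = 27 / 5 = 5.40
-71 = -71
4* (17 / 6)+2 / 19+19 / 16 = 11515 / 912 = 12.63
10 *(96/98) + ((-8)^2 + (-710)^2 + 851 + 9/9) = 24746264/49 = 505025.80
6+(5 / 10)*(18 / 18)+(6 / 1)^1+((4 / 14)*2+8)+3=337 / 14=24.07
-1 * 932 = -932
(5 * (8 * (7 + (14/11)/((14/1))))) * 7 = 21840/11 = 1985.45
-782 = -782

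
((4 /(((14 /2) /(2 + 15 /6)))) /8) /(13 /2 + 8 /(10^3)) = 1125 /22778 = 0.05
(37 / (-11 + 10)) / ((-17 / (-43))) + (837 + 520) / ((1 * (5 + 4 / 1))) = 8750 / 153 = 57.19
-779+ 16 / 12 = -2333 / 3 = -777.67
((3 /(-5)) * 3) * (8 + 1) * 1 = -16.20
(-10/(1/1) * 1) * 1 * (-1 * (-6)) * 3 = -180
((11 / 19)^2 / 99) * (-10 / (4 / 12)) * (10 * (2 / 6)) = -1100 / 3249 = -0.34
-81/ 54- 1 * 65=-133/ 2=-66.50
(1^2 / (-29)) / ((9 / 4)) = -4 / 261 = -0.02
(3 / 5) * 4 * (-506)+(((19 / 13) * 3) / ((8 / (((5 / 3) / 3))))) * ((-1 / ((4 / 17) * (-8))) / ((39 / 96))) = -24619957 / 20280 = -1214.00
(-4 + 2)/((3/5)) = -10/3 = -3.33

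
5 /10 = 1 /2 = 0.50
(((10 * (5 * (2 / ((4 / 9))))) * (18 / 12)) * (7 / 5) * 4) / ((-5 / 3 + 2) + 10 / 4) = 11340 / 17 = 667.06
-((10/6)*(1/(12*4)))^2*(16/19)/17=-25/418608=-0.00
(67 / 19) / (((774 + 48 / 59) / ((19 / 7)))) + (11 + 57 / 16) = 37311391 / 2559984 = 14.57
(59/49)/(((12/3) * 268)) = 59/52528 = 0.00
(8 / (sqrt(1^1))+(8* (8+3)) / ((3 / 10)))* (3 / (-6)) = -452 / 3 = -150.67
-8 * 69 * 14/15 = -2576/5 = -515.20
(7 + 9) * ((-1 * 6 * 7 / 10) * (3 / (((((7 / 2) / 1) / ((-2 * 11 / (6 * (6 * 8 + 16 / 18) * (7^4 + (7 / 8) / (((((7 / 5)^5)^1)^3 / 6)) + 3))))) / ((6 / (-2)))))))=-878977102412304 / 163047115531258975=-0.01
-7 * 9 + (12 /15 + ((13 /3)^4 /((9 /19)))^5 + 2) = 235290858990030889817318097146 /1029455660473245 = 228558516917442.29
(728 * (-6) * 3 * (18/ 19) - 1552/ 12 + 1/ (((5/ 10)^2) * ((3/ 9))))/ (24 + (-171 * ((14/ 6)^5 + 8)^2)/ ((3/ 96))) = 195272856/ 507710027467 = 0.00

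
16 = 16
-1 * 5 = -5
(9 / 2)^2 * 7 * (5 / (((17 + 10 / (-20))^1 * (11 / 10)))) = 4725 / 121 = 39.05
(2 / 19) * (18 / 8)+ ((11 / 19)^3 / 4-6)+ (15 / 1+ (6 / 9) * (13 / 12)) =2471111 / 246924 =10.01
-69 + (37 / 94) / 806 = -5227679 / 75764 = -69.00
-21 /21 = -1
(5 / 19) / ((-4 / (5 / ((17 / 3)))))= -75 / 1292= -0.06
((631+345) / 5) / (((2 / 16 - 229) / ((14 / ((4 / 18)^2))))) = -2213568 / 9155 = -241.79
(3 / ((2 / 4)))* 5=30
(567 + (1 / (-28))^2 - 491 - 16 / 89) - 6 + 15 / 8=5002695 / 69776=71.70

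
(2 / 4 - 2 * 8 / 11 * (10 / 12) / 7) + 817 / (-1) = -377303 / 462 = -816.67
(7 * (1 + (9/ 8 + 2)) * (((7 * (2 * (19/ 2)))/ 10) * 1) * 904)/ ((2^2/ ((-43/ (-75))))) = 49761019/ 1000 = 49761.02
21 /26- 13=-317 /26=-12.19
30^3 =27000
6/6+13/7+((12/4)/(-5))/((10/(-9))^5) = 3.21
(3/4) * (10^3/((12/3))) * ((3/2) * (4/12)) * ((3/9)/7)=125/28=4.46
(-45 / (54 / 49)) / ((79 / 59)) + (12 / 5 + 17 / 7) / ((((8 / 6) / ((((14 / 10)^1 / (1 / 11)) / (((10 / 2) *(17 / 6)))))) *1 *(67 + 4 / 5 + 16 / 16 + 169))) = -3650253814 / 119762025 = -30.48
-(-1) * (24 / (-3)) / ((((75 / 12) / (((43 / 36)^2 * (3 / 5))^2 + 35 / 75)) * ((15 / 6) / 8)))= -11192162 / 2278125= -4.91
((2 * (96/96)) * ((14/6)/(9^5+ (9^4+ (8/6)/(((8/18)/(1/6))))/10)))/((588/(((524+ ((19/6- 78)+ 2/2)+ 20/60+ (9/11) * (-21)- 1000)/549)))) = -8905/64900692153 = -0.00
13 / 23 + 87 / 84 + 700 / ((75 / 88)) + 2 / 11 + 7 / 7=17514115 / 21252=824.12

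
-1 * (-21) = 21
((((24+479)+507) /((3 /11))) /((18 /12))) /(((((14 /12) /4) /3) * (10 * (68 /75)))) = 333300 /119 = 2800.84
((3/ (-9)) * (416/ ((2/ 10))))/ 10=-208/ 3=-69.33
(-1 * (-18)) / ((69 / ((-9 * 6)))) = -324 / 23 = -14.09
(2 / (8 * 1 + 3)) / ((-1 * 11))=-2 / 121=-0.02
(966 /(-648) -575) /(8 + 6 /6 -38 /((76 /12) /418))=62261 /269892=0.23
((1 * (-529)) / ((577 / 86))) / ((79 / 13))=-591422 / 45583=-12.97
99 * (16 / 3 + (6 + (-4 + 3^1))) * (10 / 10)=1023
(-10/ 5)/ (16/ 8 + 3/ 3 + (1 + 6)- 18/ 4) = -4/ 11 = -0.36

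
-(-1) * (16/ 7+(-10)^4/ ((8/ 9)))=78766/ 7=11252.29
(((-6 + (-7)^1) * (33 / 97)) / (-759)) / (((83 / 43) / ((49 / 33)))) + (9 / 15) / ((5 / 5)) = 18469082 / 30553545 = 0.60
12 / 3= 4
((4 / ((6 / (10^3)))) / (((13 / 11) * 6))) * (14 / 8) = 19250 / 117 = 164.53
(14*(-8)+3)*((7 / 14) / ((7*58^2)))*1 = -109 / 47096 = -0.00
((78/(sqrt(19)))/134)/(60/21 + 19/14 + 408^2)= 546* sqrt(19)/2966796515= 0.00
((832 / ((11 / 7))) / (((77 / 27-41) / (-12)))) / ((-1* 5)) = -943488 / 28325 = -33.31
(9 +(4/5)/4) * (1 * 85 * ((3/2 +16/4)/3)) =4301/3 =1433.67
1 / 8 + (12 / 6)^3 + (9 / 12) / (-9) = 193 / 24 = 8.04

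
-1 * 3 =-3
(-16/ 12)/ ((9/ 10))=-40/ 27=-1.48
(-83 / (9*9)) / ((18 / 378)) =-581 / 27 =-21.52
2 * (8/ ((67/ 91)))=1456/ 67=21.73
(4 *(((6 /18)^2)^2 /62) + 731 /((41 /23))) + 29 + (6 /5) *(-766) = -247147276 /514755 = -480.13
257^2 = 66049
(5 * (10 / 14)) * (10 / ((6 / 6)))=250 / 7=35.71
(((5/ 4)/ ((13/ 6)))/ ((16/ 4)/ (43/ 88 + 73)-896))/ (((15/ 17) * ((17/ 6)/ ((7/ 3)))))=-45269/ 75323040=-0.00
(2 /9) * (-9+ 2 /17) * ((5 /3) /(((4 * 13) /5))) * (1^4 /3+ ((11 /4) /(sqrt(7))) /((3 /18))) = -41525 * sqrt(7) /55692-3775 /35802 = -2.08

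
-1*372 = -372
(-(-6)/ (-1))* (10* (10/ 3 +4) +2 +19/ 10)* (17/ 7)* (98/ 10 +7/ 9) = -11904.23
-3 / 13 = -0.23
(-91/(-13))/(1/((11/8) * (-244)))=-4697/2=-2348.50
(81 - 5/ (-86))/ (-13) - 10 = -18151/ 1118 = -16.24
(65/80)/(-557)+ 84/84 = 8899/8912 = 1.00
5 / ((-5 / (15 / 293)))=-15 / 293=-0.05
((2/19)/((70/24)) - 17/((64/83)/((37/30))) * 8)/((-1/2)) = 6942379/15960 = 434.99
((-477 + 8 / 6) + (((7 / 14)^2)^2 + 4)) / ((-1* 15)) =22637 / 720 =31.44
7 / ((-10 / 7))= -49 / 10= -4.90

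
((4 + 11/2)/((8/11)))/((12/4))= 209/48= 4.35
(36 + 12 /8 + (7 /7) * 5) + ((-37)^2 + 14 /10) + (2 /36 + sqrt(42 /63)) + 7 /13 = sqrt(6) /3 + 826894 /585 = 1414.31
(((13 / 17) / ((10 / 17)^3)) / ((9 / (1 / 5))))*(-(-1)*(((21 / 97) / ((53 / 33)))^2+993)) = 16433964628679 / 198224107500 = 82.91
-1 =-1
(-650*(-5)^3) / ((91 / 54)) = 337500 / 7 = 48214.29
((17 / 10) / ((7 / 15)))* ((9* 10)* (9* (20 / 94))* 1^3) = 206550 / 329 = 627.81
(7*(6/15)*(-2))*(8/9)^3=-14336/3645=-3.93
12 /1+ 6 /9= 38 /3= 12.67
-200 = -200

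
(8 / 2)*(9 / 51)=12 / 17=0.71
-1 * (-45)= 45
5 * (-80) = -400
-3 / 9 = -1 / 3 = -0.33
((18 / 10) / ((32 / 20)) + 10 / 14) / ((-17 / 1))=-103 / 952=-0.11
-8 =-8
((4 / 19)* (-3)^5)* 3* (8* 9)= -209952 / 19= -11050.11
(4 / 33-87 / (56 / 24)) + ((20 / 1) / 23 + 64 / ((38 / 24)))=4.13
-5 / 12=-0.42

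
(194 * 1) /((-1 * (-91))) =194 /91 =2.13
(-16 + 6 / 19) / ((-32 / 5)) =745 / 304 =2.45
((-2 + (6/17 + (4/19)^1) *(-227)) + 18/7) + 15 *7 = -50501/2261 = -22.34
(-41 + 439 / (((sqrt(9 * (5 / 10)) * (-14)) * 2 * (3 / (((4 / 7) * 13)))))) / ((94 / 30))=-615 / 47 - 28535 * sqrt(2) / 6909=-18.93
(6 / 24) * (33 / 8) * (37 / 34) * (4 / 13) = 1221 / 3536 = 0.35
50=50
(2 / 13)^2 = 4 / 169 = 0.02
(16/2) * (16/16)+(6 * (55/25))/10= 233/25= 9.32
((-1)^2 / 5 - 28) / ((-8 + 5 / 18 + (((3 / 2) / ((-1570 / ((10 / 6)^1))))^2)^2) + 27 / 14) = 1362052741416192 / 283858199506885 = 4.80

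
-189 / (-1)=189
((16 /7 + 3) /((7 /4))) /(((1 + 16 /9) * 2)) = 666 /1225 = 0.54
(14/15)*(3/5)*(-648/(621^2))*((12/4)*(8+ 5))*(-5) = 1456/7935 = 0.18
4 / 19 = 0.21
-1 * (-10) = 10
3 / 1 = 3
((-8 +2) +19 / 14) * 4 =-130 / 7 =-18.57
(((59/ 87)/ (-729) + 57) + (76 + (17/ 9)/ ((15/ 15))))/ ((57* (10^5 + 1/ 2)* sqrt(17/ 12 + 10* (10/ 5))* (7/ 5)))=171099980* sqrt(771)/ 1300723441384689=0.00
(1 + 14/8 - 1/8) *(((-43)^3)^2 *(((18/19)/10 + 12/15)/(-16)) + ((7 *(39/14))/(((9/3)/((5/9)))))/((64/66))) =-9026906338877/9728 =-927930339.11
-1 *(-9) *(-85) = -765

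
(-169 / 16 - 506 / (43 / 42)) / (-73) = 6.92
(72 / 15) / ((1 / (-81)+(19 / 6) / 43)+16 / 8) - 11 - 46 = -3925131 / 71795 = -54.67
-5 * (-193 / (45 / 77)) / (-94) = -14861 / 846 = -17.57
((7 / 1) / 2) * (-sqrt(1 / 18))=-7 * sqrt(2) / 12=-0.82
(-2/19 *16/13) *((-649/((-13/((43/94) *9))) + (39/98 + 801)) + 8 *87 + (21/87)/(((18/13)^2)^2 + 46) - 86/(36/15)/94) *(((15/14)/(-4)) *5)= 314589061822629025/1064917479908009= 295.41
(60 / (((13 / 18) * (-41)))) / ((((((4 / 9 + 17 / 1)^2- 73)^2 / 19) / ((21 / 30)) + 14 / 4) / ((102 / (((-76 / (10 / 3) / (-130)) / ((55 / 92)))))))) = -0.17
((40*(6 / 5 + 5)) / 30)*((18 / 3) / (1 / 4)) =992 / 5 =198.40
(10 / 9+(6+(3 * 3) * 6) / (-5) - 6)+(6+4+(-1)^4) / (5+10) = -727 / 45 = -16.16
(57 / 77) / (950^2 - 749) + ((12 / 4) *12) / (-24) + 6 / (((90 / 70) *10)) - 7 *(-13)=187404599783 / 2083044810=89.97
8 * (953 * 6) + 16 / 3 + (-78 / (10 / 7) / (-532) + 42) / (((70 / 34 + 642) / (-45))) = 114200011211 / 2496372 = 45746.39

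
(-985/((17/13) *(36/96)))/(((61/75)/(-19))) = 48659000/1037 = 46922.85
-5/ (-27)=5/ 27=0.19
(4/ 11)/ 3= 4/ 33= 0.12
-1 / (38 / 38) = -1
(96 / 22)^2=2304 / 121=19.04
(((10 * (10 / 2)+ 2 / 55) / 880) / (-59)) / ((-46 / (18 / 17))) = 1548 / 69783725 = 0.00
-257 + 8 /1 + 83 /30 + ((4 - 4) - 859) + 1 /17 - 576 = -857399 /510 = -1681.17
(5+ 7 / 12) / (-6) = -67 / 72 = -0.93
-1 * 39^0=-1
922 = 922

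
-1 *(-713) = 713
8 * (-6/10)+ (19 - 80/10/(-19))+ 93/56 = 86619/5320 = 16.28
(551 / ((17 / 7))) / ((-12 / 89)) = -343273 / 204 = -1682.71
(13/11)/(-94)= -0.01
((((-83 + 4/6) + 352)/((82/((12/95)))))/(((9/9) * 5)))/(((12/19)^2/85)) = 261307/14760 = 17.70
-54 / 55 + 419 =22991 / 55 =418.02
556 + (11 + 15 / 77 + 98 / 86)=1881755 / 3311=568.33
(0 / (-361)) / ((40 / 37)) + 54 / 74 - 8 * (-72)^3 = 110481435 / 37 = 2985984.73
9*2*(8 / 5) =144 / 5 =28.80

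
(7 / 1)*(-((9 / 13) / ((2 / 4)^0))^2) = -567 / 169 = -3.36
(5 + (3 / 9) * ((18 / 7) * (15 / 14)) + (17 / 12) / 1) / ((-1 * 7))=-4313 / 4116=-1.05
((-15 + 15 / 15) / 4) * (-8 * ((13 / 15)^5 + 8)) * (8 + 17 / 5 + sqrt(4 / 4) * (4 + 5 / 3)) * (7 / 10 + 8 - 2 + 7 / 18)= 14740042003456 / 512578125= 28756.67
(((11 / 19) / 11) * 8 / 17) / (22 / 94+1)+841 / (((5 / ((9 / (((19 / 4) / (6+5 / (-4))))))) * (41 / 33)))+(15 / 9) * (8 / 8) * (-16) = 1191.78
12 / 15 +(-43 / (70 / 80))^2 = 591876 / 245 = 2415.82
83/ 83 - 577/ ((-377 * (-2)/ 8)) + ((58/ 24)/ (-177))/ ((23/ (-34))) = -46980745/ 9208602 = -5.10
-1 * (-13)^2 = -169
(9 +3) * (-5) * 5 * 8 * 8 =-19200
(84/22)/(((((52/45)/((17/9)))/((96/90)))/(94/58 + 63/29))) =9520/377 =25.25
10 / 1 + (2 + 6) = 18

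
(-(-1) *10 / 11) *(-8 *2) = -160 / 11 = -14.55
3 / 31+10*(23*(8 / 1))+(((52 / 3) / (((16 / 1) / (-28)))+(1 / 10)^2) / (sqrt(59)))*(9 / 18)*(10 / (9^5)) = 57043 / 31 - 9097*sqrt(59) / 209033460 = 1840.10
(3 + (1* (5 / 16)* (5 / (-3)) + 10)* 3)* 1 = 503 / 16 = 31.44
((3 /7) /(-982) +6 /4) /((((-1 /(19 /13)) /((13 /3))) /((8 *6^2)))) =-9400896 /3437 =-2735.20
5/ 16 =0.31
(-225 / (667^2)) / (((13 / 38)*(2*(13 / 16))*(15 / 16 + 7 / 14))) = -1094400 / 1729283543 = -0.00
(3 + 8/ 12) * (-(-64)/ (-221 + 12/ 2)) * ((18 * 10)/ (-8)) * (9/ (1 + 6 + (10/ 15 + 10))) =12.51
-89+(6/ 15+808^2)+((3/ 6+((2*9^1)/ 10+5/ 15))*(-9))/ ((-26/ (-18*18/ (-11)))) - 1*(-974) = 467450018/ 715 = 653776.25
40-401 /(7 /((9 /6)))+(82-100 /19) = 8195 /266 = 30.81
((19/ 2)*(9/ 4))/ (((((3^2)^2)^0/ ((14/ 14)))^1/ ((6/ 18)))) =57/ 8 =7.12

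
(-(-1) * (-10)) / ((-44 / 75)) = 375 / 22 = 17.05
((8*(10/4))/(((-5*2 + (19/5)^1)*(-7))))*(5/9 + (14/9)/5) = 260/651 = 0.40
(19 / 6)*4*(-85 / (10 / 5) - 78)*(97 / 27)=-444163 / 81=-5483.49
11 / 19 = 0.58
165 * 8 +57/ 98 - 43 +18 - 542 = 73851/ 98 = 753.58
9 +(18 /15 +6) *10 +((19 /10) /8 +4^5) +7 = 88979 /80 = 1112.24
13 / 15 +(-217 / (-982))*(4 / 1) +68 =513713 / 7365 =69.75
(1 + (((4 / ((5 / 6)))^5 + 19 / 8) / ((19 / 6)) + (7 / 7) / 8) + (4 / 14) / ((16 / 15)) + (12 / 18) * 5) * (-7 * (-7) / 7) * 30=2020237498 / 11875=170125.26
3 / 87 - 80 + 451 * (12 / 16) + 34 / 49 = 1472033 / 5684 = 258.98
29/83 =0.35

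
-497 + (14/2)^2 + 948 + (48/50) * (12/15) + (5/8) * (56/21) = 188413/375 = 502.43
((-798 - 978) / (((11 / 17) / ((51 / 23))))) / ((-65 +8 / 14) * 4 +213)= 10778544 / 79189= 136.11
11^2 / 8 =15.12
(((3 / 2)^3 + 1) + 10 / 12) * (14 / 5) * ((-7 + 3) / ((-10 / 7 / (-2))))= -245 / 3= -81.67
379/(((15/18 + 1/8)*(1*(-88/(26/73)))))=-29562/18469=-1.60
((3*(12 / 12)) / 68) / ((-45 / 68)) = -1 / 15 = -0.07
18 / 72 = 0.25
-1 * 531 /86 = -531 /86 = -6.17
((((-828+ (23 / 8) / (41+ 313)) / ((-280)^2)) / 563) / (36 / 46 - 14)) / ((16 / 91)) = 701117027 / 86858681548800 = 0.00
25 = 25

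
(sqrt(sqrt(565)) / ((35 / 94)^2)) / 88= 2209 * 565^(1 / 4) / 26950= 0.40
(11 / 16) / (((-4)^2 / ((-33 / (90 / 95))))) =-2299 / 1536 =-1.50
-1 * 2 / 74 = -1 / 37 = -0.03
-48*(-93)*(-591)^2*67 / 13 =104465755728 / 13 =8035827363.69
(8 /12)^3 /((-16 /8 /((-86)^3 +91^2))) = 2511100 /27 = 93003.70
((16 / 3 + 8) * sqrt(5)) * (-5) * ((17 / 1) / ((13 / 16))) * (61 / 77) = -3318400 * sqrt(5) / 3003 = -2470.92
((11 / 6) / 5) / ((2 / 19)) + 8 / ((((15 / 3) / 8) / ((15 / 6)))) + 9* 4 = 71.48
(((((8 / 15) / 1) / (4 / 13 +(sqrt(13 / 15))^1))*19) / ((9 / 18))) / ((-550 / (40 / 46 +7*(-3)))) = -192608 / 651475 +625976*sqrt(195) / 9772125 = 0.60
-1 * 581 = -581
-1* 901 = -901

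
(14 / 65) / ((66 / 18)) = 42 / 715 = 0.06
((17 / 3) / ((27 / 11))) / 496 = 187 / 40176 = 0.00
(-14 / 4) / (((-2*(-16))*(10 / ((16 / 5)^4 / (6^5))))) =-112 / 759375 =-0.00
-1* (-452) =452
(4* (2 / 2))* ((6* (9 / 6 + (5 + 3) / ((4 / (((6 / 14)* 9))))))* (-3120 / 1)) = -4829760 / 7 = -689965.71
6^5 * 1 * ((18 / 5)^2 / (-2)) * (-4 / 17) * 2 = 10077696 / 425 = 23712.23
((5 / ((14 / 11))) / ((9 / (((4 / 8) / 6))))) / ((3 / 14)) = 55 / 324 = 0.17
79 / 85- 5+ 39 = 2969 / 85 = 34.93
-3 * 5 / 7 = -15 / 7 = -2.14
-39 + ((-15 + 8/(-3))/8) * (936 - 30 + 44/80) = -979663/480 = -2040.96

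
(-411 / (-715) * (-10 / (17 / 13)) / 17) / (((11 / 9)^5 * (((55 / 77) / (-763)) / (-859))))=-222689687863482 / 2559905645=-86991.37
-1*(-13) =13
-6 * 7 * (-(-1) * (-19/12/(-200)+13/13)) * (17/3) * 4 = -287861/300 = -959.54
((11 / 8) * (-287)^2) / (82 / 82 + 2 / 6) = 2718177 / 32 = 84943.03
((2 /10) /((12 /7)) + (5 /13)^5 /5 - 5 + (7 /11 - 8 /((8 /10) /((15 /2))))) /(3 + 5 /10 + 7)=-19419325279 /2573060490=-7.55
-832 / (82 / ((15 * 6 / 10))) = -3744 / 41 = -91.32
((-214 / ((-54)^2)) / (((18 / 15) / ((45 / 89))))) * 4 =-2675 / 21627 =-0.12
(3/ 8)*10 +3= 27/ 4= 6.75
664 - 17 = 647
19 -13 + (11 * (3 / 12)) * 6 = 45 / 2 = 22.50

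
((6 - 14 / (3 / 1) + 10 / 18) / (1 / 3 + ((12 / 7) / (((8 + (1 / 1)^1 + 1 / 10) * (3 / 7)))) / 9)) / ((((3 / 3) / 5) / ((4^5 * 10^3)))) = 7920640000 / 313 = 25305559.11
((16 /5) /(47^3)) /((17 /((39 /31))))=624 /273573605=0.00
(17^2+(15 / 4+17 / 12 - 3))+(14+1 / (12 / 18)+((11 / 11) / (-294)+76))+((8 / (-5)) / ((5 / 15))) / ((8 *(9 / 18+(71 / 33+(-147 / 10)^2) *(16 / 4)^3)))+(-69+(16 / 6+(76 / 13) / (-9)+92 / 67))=11969147372509 / 37751197302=317.05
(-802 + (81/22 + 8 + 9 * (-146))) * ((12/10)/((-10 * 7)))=27777/770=36.07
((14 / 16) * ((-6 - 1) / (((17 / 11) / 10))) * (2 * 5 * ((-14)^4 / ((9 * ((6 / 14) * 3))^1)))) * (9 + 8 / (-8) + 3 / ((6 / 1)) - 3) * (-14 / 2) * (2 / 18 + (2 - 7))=-3069180052400 / 12393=-247654325.22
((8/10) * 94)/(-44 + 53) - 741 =-32969/45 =-732.64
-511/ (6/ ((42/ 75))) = -47.69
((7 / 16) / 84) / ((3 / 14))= 7 / 288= 0.02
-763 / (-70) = 109 / 10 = 10.90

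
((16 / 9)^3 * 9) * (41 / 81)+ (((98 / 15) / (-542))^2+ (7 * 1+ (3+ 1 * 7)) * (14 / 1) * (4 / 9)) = 1582552482929 / 12046160025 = 131.37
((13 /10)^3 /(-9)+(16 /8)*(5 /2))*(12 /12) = 42803 /9000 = 4.76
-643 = -643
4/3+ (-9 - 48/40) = -133/15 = -8.87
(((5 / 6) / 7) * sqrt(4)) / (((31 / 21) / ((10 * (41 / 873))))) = 0.08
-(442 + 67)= -509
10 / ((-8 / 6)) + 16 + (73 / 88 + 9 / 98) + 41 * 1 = 217417 / 4312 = 50.42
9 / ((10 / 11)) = 99 / 10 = 9.90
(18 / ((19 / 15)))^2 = 72900 / 361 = 201.94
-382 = -382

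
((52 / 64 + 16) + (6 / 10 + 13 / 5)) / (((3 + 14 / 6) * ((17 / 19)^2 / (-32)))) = -1733883 / 11560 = -149.99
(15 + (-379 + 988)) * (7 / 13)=336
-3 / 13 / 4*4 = -3 / 13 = -0.23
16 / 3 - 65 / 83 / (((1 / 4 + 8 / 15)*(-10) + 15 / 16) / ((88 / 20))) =480752 / 82419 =5.83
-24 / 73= -0.33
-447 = -447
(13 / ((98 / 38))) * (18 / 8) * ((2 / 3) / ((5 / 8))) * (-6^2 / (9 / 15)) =-35568 / 49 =-725.88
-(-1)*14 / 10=7 / 5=1.40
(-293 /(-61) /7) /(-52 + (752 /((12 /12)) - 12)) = 293 /293776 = 0.00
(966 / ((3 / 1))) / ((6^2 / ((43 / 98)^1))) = 989 / 252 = 3.92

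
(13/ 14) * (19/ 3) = 247/ 42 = 5.88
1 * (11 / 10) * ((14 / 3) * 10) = 154 / 3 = 51.33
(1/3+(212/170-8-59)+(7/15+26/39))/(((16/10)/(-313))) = 5131009/408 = 12576.00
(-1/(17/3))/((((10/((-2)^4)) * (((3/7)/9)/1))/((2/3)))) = -336/85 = -3.95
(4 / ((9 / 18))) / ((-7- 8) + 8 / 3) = -24 / 37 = -0.65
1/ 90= 0.01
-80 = -80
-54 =-54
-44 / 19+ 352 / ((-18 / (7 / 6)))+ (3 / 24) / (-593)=-61160161 / 2433672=-25.13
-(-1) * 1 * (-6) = -6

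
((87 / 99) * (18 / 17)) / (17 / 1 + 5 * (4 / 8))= 116 / 2431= 0.05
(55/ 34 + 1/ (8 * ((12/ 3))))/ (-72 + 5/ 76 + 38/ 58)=-494247/ 21365464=-0.02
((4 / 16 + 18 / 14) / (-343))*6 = -129 / 4802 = -0.03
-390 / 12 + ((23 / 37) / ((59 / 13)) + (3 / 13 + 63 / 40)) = -34687383 / 1135160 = -30.56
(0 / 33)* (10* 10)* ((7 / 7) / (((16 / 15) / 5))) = 0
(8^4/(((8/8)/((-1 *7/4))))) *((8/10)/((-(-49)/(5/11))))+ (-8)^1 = -61.19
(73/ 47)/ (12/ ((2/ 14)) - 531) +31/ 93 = 2310/ 7003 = 0.33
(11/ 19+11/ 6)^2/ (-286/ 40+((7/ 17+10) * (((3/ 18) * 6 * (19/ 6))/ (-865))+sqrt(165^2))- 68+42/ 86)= 1912752875/ 29681931537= 0.06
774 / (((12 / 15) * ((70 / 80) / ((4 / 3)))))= 10320 / 7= 1474.29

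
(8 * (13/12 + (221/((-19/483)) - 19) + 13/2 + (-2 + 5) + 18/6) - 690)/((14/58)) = -75505328/399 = -189236.41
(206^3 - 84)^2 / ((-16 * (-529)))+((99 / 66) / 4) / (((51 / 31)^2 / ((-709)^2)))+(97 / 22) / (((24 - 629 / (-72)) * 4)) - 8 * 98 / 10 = 4294471215736831817819 / 475649482440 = 9028646880.28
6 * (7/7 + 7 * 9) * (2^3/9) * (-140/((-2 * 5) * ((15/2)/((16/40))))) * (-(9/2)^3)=-580608/25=-23224.32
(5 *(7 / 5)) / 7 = 1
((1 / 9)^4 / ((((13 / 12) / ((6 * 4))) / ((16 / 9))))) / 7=0.00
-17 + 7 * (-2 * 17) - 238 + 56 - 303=-740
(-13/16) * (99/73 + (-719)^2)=-420031.91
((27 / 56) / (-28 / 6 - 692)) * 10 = -0.01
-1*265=-265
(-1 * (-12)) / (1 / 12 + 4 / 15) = 240 / 7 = 34.29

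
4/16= 1/4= 0.25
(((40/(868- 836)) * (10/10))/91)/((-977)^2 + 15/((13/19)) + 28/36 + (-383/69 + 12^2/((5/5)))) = 1035/71933993432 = 0.00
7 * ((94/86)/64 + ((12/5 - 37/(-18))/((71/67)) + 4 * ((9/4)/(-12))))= 213672739/8792640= 24.30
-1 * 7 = -7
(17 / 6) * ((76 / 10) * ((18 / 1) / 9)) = 646 / 15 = 43.07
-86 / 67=-1.28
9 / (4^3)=9 / 64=0.14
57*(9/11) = 513/11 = 46.64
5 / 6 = 0.83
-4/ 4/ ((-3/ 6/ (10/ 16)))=5/ 4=1.25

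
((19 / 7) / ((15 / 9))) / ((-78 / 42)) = -57 / 65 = -0.88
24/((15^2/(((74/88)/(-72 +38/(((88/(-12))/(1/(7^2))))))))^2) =3286969/50978977593750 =0.00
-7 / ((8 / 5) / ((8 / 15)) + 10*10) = -7 / 103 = -0.07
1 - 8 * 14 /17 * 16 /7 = -239 /17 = -14.06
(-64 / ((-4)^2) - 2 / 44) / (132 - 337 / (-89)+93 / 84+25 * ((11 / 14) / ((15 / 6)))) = -110894 / 3967909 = -0.03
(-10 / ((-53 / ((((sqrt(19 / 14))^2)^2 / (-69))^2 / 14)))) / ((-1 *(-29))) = 651605 / 1967805779184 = 0.00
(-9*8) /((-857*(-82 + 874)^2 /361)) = 361 /7466184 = 0.00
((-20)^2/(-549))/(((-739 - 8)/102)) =0.10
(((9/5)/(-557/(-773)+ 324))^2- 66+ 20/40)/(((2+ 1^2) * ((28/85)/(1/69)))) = -3507830573564809/3651799827974760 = -0.96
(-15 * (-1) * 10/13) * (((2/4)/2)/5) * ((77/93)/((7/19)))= 1045/806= 1.30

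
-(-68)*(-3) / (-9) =68 / 3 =22.67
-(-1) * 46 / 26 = 23 / 13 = 1.77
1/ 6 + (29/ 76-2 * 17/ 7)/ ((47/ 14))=-3125/ 2679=-1.17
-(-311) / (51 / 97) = 30167 / 51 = 591.51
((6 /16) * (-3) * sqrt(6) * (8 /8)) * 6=-27 * sqrt(6) /4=-16.53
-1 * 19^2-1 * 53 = -414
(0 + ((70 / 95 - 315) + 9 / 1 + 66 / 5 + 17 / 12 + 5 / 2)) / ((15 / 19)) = -328487 / 900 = -364.99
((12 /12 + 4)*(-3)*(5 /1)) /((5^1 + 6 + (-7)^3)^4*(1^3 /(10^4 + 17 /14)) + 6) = -10501275 /170091462566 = -0.00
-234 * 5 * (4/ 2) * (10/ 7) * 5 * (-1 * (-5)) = -585000/ 7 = -83571.43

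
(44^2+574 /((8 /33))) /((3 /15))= 86075 /4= 21518.75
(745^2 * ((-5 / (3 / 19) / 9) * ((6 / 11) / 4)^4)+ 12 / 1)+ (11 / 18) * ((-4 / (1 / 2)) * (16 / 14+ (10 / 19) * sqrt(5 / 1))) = -674.59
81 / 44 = 1.84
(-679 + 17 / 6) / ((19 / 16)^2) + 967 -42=482479 / 1083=445.50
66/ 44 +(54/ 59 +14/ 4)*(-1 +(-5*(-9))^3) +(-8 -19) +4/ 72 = 213626707/ 531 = 402310.18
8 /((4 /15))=30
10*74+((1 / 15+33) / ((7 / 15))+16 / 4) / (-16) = 20589 / 28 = 735.32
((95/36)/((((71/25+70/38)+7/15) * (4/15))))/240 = 45125/5634816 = 0.01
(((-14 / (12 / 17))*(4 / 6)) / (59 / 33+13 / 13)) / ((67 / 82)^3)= -180435178 / 20752647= -8.69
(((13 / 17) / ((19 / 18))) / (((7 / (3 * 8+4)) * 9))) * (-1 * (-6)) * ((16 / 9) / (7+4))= 3328 / 10659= 0.31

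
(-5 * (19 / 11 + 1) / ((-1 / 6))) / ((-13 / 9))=-8100 / 143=-56.64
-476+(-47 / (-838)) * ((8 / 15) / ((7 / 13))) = -20939176 / 43995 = -475.94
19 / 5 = 3.80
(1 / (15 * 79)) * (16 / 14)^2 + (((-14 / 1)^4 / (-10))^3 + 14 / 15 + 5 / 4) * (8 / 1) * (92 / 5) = -60571549203784072616 / 7258125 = -8345343901322.18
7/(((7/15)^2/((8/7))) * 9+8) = 1400/1943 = 0.72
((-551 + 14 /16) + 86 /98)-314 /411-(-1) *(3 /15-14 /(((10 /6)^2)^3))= -1385725880947 /2517375000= -550.46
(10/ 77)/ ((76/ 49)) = 35/ 418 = 0.08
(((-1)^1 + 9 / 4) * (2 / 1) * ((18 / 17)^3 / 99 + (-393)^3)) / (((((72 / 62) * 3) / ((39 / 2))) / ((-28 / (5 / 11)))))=1028200183526607 / 19652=52320383855.41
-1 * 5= -5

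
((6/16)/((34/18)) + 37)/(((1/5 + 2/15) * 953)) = 15177/129608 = 0.12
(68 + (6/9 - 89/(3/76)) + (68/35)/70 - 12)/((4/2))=-1346258/1225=-1098.99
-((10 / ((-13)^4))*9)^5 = -5904900000 / 19004963774880799438801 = -0.00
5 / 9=0.56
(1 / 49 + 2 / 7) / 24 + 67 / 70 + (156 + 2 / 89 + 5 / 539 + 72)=439417519 / 1918840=229.00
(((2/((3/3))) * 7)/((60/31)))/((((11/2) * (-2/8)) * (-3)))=868/495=1.75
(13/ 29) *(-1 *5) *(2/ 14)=-65/ 203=-0.32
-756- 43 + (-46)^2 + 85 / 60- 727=7097 / 12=591.42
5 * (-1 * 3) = -15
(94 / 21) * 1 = 94 / 21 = 4.48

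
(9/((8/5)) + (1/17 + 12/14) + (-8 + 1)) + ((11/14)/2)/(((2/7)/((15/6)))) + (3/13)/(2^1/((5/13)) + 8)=815713/272272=3.00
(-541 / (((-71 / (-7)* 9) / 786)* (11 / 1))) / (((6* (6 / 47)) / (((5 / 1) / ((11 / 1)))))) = -116582795 / 463914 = -251.30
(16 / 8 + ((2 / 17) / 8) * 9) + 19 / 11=2887 / 748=3.86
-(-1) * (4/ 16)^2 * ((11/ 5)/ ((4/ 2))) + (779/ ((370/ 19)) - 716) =-4001497/ 5920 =-675.93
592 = 592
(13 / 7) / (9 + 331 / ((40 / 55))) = 104 / 25991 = 0.00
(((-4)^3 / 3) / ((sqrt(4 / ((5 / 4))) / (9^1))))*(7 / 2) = -168*sqrt(5) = -375.66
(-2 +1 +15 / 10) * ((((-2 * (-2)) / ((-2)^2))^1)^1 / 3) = 1 / 6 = 0.17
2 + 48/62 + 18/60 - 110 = -33147/310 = -106.93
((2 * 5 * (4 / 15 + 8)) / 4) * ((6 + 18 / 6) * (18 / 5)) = 669.60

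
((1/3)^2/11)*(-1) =-1/99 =-0.01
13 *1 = 13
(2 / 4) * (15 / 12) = 5 / 8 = 0.62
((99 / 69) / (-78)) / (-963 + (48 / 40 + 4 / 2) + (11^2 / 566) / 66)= 93390 / 4872907351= 0.00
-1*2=-2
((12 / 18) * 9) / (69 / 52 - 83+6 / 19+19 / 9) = -53352 / 704657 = -0.08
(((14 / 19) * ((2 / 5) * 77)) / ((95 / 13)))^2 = 785568784 / 81450625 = 9.64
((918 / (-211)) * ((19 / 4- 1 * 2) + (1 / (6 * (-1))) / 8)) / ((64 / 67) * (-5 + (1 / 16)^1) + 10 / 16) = 26331 / 9073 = 2.90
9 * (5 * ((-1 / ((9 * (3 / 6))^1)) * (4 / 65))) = -8 / 13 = -0.62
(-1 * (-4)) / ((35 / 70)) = 8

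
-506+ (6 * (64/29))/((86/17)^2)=-27104482/53621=-505.48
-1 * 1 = -1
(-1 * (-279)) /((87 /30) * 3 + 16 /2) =2790 /167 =16.71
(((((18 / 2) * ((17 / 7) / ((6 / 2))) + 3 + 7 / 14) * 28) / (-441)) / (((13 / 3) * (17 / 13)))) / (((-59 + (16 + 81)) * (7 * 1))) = -151 / 332367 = -0.00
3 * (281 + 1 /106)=89361 /106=843.03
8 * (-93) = -744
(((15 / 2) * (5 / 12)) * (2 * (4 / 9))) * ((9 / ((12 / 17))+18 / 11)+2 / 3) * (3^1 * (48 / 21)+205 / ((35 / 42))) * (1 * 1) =14654125 / 1386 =10572.96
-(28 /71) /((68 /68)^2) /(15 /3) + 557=197707 /355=556.92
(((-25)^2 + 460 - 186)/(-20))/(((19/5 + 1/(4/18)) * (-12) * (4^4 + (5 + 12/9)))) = 899/522568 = 0.00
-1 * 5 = -5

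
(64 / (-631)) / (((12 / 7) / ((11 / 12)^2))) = -847 / 17037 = -0.05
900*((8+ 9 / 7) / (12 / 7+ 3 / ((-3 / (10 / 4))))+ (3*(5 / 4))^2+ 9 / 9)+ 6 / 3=2921.89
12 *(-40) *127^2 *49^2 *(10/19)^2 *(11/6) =-3407864152000/361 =-9440066903.05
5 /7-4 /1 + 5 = 12 /7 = 1.71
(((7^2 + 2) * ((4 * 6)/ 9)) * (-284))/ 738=-19312/ 369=-52.34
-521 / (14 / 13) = -6773 / 14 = -483.79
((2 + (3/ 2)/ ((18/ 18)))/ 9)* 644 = 2254/ 9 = 250.44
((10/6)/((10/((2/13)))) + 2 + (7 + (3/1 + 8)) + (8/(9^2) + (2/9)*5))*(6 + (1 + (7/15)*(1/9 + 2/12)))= 8608985/56862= 151.40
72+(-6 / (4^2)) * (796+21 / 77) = -19941 / 88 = -226.60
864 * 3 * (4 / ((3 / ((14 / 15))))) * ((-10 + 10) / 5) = 0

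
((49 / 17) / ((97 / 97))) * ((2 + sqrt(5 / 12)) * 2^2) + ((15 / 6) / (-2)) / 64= 98 * sqrt(15) / 51 + 100267 / 4352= 30.48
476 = 476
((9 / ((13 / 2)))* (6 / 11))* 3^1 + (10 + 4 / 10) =9056 / 715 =12.67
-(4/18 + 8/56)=-23/63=-0.37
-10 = -10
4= 4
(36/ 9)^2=16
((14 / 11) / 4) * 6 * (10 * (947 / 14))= 14205 / 11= 1291.36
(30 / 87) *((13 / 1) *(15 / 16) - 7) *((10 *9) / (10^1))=16.10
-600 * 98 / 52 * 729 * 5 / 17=-53581500 / 221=-242450.23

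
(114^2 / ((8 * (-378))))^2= 130321 / 7056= 18.47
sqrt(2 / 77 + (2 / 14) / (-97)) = sqrt(1366827) / 7469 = 0.16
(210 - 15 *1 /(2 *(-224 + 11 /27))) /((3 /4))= 1690630 /6037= 280.04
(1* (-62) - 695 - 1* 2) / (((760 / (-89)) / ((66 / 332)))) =2229183 / 126160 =17.67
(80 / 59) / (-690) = -0.00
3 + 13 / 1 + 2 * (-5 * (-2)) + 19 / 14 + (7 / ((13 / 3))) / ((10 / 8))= 35171 / 910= 38.65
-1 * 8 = -8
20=20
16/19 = 0.84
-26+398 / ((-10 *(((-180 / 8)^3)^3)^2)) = -74433527330817740364074759197906 / 2862827974262220783233642578125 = -26.00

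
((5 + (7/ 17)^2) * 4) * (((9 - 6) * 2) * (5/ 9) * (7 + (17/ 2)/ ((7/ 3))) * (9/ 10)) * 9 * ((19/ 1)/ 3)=76131252/ 2023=37632.85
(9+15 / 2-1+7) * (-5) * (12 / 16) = -675 / 8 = -84.38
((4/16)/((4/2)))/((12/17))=17/96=0.18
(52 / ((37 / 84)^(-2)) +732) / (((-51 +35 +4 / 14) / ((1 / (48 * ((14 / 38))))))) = -4974371 / 1862784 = -2.67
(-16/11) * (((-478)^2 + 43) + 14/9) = -32908112/99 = -332405.17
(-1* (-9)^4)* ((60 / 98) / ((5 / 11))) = -433026 / 49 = -8837.27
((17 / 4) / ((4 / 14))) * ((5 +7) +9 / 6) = 3213 / 16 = 200.81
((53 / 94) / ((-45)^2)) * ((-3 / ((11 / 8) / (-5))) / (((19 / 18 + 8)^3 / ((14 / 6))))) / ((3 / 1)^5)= 0.00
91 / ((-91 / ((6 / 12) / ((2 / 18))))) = -9 / 2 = -4.50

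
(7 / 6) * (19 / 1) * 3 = 133 / 2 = 66.50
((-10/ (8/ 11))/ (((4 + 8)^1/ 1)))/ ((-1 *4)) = 55/ 192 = 0.29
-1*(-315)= 315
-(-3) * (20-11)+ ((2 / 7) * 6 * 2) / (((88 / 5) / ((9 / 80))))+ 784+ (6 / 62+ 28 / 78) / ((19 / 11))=1208400419 / 1489488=811.29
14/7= 2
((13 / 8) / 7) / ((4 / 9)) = 117 / 224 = 0.52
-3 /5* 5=-3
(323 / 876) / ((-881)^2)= 323 / 679917036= 0.00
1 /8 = 0.12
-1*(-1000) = 1000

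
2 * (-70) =-140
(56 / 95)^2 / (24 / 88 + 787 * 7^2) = 8624 / 957092225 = 0.00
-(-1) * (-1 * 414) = -414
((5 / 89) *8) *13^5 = 14851720 / 89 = 166873.26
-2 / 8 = -1 / 4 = -0.25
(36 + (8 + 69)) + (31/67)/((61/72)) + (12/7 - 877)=-21792608/28609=-761.74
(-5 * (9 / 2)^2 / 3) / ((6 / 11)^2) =-1815 / 16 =-113.44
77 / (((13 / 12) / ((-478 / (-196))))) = 15774 / 91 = 173.34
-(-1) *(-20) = -20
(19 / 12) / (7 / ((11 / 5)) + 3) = 209 / 816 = 0.26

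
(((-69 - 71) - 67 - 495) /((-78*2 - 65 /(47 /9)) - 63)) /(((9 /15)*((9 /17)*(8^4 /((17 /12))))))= 882895 /267337728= 0.00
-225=-225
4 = 4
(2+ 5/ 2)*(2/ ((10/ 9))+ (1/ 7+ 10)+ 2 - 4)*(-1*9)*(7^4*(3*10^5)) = -290054520000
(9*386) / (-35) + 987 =31071 / 35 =887.74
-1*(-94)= 94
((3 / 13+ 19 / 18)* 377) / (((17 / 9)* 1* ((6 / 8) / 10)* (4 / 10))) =436450 / 51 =8557.84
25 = 25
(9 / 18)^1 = 1 / 2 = 0.50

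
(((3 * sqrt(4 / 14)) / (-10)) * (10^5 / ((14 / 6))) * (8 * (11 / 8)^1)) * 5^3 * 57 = -7053750000 * sqrt(14) / 49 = -538626852.90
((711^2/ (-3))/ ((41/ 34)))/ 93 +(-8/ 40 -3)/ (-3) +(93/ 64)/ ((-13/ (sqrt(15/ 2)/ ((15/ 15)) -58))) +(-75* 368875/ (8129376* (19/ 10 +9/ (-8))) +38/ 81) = -3020074076115677/ 2014825194720 -93* sqrt(30)/ 1664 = -1499.23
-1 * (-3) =3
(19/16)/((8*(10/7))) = 133/1280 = 0.10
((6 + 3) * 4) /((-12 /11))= -33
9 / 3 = 3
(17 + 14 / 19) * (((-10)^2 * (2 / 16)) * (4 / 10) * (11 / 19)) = 18535 / 361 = 51.34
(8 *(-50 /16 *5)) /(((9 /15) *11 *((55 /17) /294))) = -208250 /121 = -1721.07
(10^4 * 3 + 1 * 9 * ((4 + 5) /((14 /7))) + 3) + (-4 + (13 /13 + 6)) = 60093 /2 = 30046.50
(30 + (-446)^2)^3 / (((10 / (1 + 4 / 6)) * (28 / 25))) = 1171753776591448.81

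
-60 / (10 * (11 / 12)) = -72 / 11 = -6.55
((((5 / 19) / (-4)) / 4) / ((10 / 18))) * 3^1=-27 / 304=-0.09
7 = 7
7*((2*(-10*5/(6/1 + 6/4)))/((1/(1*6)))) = -560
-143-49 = -192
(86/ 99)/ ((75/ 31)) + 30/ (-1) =-220084/ 7425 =-29.64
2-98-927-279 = -1302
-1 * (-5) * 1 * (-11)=-55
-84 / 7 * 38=-456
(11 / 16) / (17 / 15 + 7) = 165 / 1952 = 0.08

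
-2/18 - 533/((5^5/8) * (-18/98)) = 205811/28125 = 7.32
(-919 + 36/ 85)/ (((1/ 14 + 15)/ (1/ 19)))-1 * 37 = -13701411/ 340765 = -40.21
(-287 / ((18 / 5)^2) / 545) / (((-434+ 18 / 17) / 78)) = 63427 / 8664192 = 0.01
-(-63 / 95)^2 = -3969 / 9025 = -0.44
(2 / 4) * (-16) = -8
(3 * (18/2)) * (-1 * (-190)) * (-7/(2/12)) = -215460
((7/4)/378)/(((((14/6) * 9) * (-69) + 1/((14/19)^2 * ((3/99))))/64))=-1568/7346457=-0.00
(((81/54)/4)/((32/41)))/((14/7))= 123/512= 0.24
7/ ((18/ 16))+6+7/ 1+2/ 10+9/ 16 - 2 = 12949/ 720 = 17.98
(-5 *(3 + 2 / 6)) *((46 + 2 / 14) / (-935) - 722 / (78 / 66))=30579170 / 3003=10182.87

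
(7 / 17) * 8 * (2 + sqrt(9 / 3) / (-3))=112 / 17- 56 * sqrt(3) / 51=4.69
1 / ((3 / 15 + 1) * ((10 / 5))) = 5 / 12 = 0.42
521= 521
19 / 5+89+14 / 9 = 4246 / 45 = 94.36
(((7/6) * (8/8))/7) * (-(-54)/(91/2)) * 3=54/91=0.59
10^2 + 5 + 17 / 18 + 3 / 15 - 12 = 8473 / 90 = 94.14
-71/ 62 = -1.15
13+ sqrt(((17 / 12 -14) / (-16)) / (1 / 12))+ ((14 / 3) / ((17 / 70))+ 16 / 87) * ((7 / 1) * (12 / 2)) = 830.86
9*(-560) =-5040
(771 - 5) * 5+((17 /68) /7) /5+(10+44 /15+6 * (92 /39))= 4211947 /1092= 3857.09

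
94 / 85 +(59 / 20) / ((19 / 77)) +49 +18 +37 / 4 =57695 / 646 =89.31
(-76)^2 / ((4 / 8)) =11552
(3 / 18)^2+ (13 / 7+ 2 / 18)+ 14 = 4031 / 252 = 16.00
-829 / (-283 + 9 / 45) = 4145 / 1414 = 2.93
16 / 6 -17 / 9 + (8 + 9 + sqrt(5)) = sqrt(5) + 160 / 9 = 20.01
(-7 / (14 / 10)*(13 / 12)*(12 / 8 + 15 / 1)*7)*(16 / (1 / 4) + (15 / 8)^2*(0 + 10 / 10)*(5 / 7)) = -21304855 / 512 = -41611.04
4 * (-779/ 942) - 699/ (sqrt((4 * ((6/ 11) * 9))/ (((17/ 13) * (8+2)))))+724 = 339446/ 471 - 233 * sqrt(36465)/ 78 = 150.27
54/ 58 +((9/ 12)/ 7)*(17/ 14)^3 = 2501895/ 2228128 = 1.12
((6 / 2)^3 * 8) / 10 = 108 / 5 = 21.60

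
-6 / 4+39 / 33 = -7 / 22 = -0.32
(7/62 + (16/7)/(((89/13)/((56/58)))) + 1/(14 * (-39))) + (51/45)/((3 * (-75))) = 10526998483/24573378375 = 0.43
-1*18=-18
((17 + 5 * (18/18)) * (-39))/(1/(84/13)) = -5544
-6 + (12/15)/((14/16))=-178/35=-5.09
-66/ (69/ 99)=-2178/ 23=-94.70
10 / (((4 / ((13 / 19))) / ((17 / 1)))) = 1105 / 38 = 29.08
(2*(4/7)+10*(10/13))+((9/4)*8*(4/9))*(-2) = -652/91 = -7.16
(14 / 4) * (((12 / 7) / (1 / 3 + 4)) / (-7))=-18 / 91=-0.20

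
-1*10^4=-10000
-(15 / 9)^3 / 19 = -125 / 513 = -0.24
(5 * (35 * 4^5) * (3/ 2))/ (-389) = -268800/ 389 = -691.00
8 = 8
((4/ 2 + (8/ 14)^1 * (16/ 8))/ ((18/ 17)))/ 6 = 187/ 378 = 0.49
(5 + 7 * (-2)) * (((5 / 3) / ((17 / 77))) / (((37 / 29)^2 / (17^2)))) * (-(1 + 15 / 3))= 99078210 / 1369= 72372.69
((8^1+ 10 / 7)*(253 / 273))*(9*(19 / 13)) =951786 / 8281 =114.94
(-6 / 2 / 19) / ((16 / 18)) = -27 / 152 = -0.18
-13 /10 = -1.30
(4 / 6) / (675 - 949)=-1 / 411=-0.00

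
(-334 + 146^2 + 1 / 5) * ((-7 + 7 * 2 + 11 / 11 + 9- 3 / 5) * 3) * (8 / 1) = 206464848 / 25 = 8258593.92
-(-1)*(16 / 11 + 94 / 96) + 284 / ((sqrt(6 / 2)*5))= 1285 / 528 + 284*sqrt(3) / 15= 35.23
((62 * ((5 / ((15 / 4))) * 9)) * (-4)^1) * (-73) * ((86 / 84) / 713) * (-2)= -623.90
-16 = -16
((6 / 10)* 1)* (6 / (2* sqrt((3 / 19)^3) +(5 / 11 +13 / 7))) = 423042543 / 270850280 -3041577* sqrt(57) / 270850280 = 1.48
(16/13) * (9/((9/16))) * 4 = 1024/13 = 78.77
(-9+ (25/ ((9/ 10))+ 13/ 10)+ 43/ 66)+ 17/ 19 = 21.62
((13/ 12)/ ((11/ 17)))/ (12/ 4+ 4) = 221/ 924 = 0.24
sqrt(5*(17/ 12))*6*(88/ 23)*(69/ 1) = 264*sqrt(255) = 4215.74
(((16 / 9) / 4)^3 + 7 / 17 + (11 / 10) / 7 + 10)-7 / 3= 7220603 / 867510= 8.32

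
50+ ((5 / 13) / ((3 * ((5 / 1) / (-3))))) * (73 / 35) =22677 / 455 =49.84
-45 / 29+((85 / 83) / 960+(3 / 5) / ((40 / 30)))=-2543311 / 2310720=-1.10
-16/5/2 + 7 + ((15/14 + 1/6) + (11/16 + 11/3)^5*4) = 13972037565523/2229534720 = 6266.80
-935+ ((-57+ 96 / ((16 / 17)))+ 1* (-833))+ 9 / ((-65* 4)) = -447989 / 260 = -1723.03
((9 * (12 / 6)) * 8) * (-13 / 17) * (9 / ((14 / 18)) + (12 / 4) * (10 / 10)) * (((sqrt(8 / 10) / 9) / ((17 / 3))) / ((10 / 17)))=-3744 * sqrt(5) / 175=-47.84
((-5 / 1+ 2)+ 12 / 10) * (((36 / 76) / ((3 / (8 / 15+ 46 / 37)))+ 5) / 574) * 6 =-501147 / 5044025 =-0.10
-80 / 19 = -4.21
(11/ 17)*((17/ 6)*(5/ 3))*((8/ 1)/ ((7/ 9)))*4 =880/ 7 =125.71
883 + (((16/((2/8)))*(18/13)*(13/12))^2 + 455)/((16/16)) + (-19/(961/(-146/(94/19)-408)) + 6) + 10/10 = 477399384/45167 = 10569.65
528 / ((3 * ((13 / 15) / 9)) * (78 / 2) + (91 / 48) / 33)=4181760 / 89687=46.63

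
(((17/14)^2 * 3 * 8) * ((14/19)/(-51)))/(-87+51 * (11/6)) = -136/1729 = -0.08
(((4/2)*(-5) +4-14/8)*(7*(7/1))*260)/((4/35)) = -3455725/4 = -863931.25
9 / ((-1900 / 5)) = -9 / 380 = -0.02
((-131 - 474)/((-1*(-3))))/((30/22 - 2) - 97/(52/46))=173030/74169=2.33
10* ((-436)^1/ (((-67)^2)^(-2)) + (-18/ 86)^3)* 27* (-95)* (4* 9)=645031519573000991400/ 79507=8112889677298866.66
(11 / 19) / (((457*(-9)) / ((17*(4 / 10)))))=-374 / 390735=-0.00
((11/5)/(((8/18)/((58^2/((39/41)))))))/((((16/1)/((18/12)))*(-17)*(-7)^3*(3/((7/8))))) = 1137873/13861120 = 0.08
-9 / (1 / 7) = -63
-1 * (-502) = 502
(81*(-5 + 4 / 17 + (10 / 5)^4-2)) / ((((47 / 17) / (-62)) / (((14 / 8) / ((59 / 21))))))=-57951369 / 5546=-10449.22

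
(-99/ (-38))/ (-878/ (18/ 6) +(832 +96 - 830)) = -297/ 22192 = -0.01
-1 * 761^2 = -579121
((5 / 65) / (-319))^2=1 / 17197609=0.00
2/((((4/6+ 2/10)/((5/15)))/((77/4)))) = 385/26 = 14.81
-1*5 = -5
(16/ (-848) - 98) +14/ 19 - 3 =-100984/ 1007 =-100.28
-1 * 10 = -10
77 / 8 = 9.62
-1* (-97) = 97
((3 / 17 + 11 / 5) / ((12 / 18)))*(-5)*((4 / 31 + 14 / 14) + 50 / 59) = -1095345 / 31093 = -35.23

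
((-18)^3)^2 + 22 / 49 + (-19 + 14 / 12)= 9999588745 / 294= 34012206.62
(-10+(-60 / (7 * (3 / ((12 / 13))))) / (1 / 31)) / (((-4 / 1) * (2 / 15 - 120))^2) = -939375 / 2353481312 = -0.00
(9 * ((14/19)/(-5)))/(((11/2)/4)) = -1008/1045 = -0.96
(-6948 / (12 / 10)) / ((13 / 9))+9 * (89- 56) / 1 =-48249 / 13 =-3711.46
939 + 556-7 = 1488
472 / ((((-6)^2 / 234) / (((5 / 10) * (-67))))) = -102778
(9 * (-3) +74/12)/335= -25/402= -0.06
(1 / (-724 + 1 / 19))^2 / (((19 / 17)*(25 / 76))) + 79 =373670073923 / 4730000625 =79.00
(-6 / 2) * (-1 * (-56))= -168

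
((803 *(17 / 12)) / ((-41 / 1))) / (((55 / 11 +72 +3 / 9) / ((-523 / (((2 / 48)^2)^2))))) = 74022056064 / 1189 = 62255724.19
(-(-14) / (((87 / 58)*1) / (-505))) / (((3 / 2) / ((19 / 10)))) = -53732 / 9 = -5970.22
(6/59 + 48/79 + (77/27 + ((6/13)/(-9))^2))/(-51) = -0.07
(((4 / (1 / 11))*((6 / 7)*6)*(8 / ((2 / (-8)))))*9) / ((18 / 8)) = -202752 / 7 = -28964.57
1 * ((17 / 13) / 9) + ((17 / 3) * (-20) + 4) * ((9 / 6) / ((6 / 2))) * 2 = -109.19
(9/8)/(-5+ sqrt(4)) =-0.38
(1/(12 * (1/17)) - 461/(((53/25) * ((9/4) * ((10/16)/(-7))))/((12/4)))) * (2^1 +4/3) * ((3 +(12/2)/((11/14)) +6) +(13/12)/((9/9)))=8054662265/41976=191887.32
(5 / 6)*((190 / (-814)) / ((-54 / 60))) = 2375 / 10989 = 0.22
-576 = -576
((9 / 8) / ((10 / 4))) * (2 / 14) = 9 / 140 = 0.06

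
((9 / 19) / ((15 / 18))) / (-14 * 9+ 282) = 9 / 2470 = 0.00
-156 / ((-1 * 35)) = 156 / 35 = 4.46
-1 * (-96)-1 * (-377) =473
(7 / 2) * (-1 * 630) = -2205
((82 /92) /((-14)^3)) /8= -41 /1009792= -0.00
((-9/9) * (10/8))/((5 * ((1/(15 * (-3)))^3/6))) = 273375/2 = 136687.50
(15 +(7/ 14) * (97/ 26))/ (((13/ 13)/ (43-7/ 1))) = 7893/ 13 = 607.15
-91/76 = -1.20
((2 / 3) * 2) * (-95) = -380 / 3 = -126.67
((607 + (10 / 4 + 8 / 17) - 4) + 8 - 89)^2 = 318586801 / 1156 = 275594.12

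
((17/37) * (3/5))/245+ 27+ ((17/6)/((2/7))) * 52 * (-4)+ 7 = -2028.67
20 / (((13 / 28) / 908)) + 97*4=513524 / 13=39501.85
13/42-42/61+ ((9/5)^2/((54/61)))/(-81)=-122261/288225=-0.42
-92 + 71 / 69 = -6277 / 69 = -90.97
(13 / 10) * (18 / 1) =117 / 5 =23.40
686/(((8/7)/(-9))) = -21609/4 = -5402.25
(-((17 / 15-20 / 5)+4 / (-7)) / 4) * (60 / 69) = 361 / 483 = 0.75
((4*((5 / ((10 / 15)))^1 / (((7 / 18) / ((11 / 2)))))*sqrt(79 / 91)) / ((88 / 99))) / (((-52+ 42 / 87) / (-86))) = 1851795*sqrt(7189) / 211484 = 742.42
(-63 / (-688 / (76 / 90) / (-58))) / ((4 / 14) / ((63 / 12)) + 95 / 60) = -188993 / 69015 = -2.74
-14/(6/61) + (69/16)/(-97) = -662911/4656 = -142.38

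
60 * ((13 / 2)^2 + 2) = 2655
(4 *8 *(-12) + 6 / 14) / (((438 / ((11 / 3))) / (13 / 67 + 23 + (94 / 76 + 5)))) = -245898565 / 2602012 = -94.50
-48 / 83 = -0.58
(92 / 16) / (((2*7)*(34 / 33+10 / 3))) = 253 / 2688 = 0.09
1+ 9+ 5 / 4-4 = 29 / 4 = 7.25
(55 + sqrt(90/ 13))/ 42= sqrt(130)/ 182 + 55/ 42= 1.37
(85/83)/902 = 85/74866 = 0.00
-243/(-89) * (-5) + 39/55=-63354/4895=-12.94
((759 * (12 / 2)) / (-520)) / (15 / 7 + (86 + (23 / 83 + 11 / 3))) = -3968811 / 41731820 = -0.10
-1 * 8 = -8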